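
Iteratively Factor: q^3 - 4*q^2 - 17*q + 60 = (q - 3)*(q^2 - q - 20) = (q - 5)*(q - 3)*(q + 4)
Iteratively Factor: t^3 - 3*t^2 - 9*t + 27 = (t + 3)*(t^2 - 6*t + 9) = (t - 3)*(t + 3)*(t - 3)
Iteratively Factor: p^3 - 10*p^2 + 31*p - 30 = (p - 3)*(p^2 - 7*p + 10) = (p - 3)*(p - 2)*(p - 5)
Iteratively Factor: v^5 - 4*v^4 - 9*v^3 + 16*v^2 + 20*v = (v + 2)*(v^4 - 6*v^3 + 3*v^2 + 10*v) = (v - 2)*(v + 2)*(v^3 - 4*v^2 - 5*v) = (v - 2)*(v + 1)*(v + 2)*(v^2 - 5*v) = (v - 5)*(v - 2)*(v + 1)*(v + 2)*(v)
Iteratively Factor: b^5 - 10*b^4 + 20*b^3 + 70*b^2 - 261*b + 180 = (b - 1)*(b^4 - 9*b^3 + 11*b^2 + 81*b - 180) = (b - 5)*(b - 1)*(b^3 - 4*b^2 - 9*b + 36) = (b - 5)*(b - 4)*(b - 1)*(b^2 - 9) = (b - 5)*(b - 4)*(b - 1)*(b + 3)*(b - 3)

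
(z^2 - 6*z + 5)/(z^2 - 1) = (z - 5)/(z + 1)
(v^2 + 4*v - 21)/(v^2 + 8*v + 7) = (v - 3)/(v + 1)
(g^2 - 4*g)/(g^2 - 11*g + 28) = g/(g - 7)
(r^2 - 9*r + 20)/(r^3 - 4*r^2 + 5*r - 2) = (r^2 - 9*r + 20)/(r^3 - 4*r^2 + 5*r - 2)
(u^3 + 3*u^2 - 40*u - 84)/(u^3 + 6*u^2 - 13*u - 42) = (u - 6)/(u - 3)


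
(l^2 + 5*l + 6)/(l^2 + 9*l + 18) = (l + 2)/(l + 6)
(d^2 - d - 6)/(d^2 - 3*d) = (d + 2)/d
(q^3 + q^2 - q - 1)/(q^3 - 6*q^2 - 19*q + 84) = (q^3 + q^2 - q - 1)/(q^3 - 6*q^2 - 19*q + 84)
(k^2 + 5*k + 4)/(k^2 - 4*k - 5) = (k + 4)/(k - 5)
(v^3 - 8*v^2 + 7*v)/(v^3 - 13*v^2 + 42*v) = (v - 1)/(v - 6)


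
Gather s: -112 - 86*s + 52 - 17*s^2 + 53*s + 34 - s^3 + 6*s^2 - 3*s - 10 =-s^3 - 11*s^2 - 36*s - 36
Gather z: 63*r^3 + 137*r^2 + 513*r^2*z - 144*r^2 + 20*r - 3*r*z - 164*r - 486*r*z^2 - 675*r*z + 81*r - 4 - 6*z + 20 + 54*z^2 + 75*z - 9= 63*r^3 - 7*r^2 - 63*r + z^2*(54 - 486*r) + z*(513*r^2 - 678*r + 69) + 7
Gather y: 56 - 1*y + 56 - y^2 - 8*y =-y^2 - 9*y + 112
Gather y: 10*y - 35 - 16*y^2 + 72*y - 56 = -16*y^2 + 82*y - 91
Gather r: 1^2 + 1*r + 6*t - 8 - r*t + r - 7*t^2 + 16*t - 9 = r*(2 - t) - 7*t^2 + 22*t - 16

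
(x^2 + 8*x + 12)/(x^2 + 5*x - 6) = (x + 2)/(x - 1)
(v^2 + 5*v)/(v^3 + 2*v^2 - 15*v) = 1/(v - 3)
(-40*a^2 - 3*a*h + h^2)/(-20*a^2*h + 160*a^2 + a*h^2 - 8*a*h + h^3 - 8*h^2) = (8*a - h)/(4*a*h - 32*a - h^2 + 8*h)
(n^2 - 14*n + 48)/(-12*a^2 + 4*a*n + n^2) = (n^2 - 14*n + 48)/(-12*a^2 + 4*a*n + n^2)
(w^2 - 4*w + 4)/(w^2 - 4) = (w - 2)/(w + 2)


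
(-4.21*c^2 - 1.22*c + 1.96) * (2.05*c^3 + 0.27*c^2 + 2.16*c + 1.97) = -8.6305*c^5 - 3.6377*c^4 - 5.405*c^3 - 10.3997*c^2 + 1.8302*c + 3.8612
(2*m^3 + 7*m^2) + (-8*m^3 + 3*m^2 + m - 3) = -6*m^3 + 10*m^2 + m - 3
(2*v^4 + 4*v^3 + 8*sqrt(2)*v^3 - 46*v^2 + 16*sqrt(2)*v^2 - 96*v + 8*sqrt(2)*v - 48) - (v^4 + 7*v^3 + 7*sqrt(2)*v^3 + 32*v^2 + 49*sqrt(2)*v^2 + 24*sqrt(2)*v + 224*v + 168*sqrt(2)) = v^4 - 3*v^3 + sqrt(2)*v^3 - 78*v^2 - 33*sqrt(2)*v^2 - 320*v - 16*sqrt(2)*v - 168*sqrt(2) - 48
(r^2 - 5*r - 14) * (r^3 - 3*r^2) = r^5 - 8*r^4 + r^3 + 42*r^2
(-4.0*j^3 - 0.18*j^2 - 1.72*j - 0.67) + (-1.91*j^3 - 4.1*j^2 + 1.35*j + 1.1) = -5.91*j^3 - 4.28*j^2 - 0.37*j + 0.43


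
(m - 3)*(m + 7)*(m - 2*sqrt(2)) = m^3 - 2*sqrt(2)*m^2 + 4*m^2 - 21*m - 8*sqrt(2)*m + 42*sqrt(2)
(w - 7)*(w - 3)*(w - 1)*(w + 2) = w^4 - 9*w^3 + 9*w^2 + 41*w - 42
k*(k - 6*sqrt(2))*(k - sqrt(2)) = k^3 - 7*sqrt(2)*k^2 + 12*k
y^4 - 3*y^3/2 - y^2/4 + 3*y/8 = y*(y - 3/2)*(y - 1/2)*(y + 1/2)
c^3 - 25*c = c*(c - 5)*(c + 5)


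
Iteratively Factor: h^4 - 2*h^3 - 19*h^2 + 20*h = (h)*(h^3 - 2*h^2 - 19*h + 20) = h*(h - 5)*(h^2 + 3*h - 4) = h*(h - 5)*(h - 1)*(h + 4)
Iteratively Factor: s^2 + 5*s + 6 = (s + 3)*(s + 2)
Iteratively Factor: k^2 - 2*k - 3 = (k + 1)*(k - 3)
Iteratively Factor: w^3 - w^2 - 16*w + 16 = (w - 1)*(w^2 - 16) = (w - 1)*(w + 4)*(w - 4)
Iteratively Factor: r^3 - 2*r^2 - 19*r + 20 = (r - 1)*(r^2 - r - 20) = (r - 5)*(r - 1)*(r + 4)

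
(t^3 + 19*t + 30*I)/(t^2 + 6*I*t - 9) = (t^2 - 3*I*t + 10)/(t + 3*I)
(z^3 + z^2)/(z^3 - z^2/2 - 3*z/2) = 2*z/(2*z - 3)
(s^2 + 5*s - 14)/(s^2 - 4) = (s + 7)/(s + 2)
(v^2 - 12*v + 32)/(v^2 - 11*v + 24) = (v - 4)/(v - 3)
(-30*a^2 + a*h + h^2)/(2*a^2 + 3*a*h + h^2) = (-30*a^2 + a*h + h^2)/(2*a^2 + 3*a*h + h^2)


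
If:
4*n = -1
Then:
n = -1/4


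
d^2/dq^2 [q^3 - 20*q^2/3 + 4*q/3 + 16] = 6*q - 40/3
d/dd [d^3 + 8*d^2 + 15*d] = 3*d^2 + 16*d + 15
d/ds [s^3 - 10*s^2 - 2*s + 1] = 3*s^2 - 20*s - 2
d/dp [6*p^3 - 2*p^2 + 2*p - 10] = 18*p^2 - 4*p + 2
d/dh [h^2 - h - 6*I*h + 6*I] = 2*h - 1 - 6*I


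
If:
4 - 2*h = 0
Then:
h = 2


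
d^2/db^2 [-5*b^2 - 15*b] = -10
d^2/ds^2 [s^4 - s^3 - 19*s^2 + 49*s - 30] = 12*s^2 - 6*s - 38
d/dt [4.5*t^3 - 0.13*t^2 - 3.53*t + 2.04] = 13.5*t^2 - 0.26*t - 3.53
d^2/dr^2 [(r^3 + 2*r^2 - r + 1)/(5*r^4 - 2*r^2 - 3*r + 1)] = 10*(5*r^9 + 30*r^8 - 24*r^7 + 75*r^6 + 30*r^5 - 51*r^4 + 3*r^3 - 3*r^2 + 3*r + 2)/(125*r^12 - 150*r^10 - 225*r^9 + 135*r^8 + 180*r^7 + 67*r^6 - 126*r^5 - 27*r^4 + 9*r^3 + 21*r^2 - 9*r + 1)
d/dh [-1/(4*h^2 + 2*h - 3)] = 2*(4*h + 1)/(4*h^2 + 2*h - 3)^2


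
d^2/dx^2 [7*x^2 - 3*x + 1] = 14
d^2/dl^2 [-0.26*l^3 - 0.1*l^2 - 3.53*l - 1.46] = -1.56*l - 0.2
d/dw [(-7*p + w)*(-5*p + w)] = -12*p + 2*w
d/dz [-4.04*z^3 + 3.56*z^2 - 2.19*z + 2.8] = -12.12*z^2 + 7.12*z - 2.19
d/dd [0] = 0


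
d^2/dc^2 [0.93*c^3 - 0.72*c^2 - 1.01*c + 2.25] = 5.58*c - 1.44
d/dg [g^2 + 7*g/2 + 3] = 2*g + 7/2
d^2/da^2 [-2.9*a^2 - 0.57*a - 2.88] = -5.80000000000000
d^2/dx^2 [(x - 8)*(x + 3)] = 2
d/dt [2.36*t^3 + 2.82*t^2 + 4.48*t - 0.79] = 7.08*t^2 + 5.64*t + 4.48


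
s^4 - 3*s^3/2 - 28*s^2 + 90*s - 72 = (s - 4)*(s - 2)*(s - 3/2)*(s + 6)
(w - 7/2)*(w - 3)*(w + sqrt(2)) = w^3 - 13*w^2/2 + sqrt(2)*w^2 - 13*sqrt(2)*w/2 + 21*w/2 + 21*sqrt(2)/2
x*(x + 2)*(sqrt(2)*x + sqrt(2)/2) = sqrt(2)*x^3 + 5*sqrt(2)*x^2/2 + sqrt(2)*x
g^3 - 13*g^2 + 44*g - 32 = (g - 8)*(g - 4)*(g - 1)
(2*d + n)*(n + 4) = 2*d*n + 8*d + n^2 + 4*n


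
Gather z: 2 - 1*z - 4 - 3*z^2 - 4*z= -3*z^2 - 5*z - 2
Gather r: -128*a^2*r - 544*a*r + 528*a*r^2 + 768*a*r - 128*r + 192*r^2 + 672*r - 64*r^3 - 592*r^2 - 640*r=-64*r^3 + r^2*(528*a - 400) + r*(-128*a^2 + 224*a - 96)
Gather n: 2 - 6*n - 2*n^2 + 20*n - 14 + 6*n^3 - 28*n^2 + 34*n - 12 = 6*n^3 - 30*n^2 + 48*n - 24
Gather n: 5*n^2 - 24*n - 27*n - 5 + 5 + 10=5*n^2 - 51*n + 10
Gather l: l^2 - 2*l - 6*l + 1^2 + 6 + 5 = l^2 - 8*l + 12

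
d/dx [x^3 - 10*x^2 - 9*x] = 3*x^2 - 20*x - 9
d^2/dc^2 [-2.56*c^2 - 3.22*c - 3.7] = -5.12000000000000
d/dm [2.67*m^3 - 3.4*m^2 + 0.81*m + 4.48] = 8.01*m^2 - 6.8*m + 0.81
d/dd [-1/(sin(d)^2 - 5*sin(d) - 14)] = (2*sin(d) - 5)*cos(d)/((sin(d) - 7)^2*(sin(d) + 2)^2)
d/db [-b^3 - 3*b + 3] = -3*b^2 - 3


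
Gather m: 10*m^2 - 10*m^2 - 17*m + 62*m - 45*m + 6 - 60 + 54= 0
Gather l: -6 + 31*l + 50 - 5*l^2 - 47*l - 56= -5*l^2 - 16*l - 12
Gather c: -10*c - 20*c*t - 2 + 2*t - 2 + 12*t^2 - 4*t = c*(-20*t - 10) + 12*t^2 - 2*t - 4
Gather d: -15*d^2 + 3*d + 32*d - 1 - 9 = -15*d^2 + 35*d - 10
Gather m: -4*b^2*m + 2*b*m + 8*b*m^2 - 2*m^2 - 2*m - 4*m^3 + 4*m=-4*m^3 + m^2*(8*b - 2) + m*(-4*b^2 + 2*b + 2)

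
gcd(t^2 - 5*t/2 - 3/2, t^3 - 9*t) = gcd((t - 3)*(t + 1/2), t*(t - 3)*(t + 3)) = t - 3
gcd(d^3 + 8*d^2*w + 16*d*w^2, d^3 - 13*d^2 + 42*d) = d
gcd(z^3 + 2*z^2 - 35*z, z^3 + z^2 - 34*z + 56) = z + 7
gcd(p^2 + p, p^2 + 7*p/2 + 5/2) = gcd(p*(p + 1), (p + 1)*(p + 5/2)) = p + 1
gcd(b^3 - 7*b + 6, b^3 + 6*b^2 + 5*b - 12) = b^2 + 2*b - 3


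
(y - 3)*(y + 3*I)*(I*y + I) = I*y^3 - 3*y^2 - 2*I*y^2 + 6*y - 3*I*y + 9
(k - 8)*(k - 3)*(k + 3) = k^3 - 8*k^2 - 9*k + 72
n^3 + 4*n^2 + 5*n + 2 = (n + 1)^2*(n + 2)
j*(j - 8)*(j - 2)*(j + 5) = j^4 - 5*j^3 - 34*j^2 + 80*j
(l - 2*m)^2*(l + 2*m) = l^3 - 2*l^2*m - 4*l*m^2 + 8*m^3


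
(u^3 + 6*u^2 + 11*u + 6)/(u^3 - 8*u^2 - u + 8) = (u^2 + 5*u + 6)/(u^2 - 9*u + 8)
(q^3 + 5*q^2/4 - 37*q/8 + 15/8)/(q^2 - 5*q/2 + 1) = (4*q^2 + 7*q - 15)/(4*(q - 2))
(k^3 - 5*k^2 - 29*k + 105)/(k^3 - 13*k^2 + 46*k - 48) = (k^2 - 2*k - 35)/(k^2 - 10*k + 16)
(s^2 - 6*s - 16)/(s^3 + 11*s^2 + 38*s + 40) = (s - 8)/(s^2 + 9*s + 20)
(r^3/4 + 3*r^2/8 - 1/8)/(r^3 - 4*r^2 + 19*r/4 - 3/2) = (r^2 + 2*r + 1)/(2*(2*r^2 - 7*r + 6))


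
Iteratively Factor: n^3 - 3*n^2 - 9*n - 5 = (n + 1)*(n^2 - 4*n - 5) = (n - 5)*(n + 1)*(n + 1)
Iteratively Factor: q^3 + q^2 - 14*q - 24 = (q - 4)*(q^2 + 5*q + 6) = (q - 4)*(q + 3)*(q + 2)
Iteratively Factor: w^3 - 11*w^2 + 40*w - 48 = (w - 3)*(w^2 - 8*w + 16) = (w - 4)*(w - 3)*(w - 4)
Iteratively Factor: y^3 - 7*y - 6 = (y - 3)*(y^2 + 3*y + 2) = (y - 3)*(y + 2)*(y + 1)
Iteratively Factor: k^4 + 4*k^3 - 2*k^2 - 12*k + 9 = (k - 1)*(k^3 + 5*k^2 + 3*k - 9) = (k - 1)^2*(k^2 + 6*k + 9) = (k - 1)^2*(k + 3)*(k + 3)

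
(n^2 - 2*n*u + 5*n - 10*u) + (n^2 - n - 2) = 2*n^2 - 2*n*u + 4*n - 10*u - 2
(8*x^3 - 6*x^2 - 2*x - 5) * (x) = 8*x^4 - 6*x^3 - 2*x^2 - 5*x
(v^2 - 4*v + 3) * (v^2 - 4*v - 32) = v^4 - 8*v^3 - 13*v^2 + 116*v - 96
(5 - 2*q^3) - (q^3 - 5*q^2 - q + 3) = -3*q^3 + 5*q^2 + q + 2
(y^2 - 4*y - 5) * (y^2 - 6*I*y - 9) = y^4 - 4*y^3 - 6*I*y^3 - 14*y^2 + 24*I*y^2 + 36*y + 30*I*y + 45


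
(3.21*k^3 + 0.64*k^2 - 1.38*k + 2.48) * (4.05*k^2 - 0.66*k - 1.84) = 13.0005*k^5 + 0.4734*k^4 - 11.9178*k^3 + 9.7772*k^2 + 0.9024*k - 4.5632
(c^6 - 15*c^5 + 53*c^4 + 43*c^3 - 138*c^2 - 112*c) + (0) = c^6 - 15*c^5 + 53*c^4 + 43*c^3 - 138*c^2 - 112*c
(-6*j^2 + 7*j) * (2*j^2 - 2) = -12*j^4 + 14*j^3 + 12*j^2 - 14*j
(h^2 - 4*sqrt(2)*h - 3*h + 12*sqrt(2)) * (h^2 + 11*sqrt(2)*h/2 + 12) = h^4 - 3*h^3 + 3*sqrt(2)*h^3/2 - 32*h^2 - 9*sqrt(2)*h^2/2 - 48*sqrt(2)*h + 96*h + 144*sqrt(2)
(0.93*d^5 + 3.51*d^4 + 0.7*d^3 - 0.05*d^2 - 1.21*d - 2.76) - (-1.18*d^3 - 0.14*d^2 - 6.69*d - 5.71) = 0.93*d^5 + 3.51*d^4 + 1.88*d^3 + 0.09*d^2 + 5.48*d + 2.95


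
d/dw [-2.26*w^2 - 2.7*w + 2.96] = -4.52*w - 2.7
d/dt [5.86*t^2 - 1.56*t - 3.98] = 11.72*t - 1.56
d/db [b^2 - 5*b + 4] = 2*b - 5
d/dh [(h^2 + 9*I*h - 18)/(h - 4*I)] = (h^2 - 8*I*h + 54)/(h^2 - 8*I*h - 16)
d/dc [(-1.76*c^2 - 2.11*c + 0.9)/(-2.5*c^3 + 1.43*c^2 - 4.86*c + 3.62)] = (-4.4*c^4 - 10.55*c^3 + 18.3209*c^2 - 15.3164*c - 3.2642)/(6.25*c^6 - 7.15*c^5 + 26.3449*c^4 - 31.9996*c^3 + 33.9728*c^2 - 35.1864*c + 13.1044)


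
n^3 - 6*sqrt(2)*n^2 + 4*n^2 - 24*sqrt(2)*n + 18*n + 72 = (n + 4)*(n - 3*sqrt(2))^2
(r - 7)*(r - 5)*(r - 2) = r^3 - 14*r^2 + 59*r - 70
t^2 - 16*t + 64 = (t - 8)^2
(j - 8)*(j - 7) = j^2 - 15*j + 56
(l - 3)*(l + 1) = l^2 - 2*l - 3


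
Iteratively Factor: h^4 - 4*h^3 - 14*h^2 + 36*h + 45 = (h + 3)*(h^3 - 7*h^2 + 7*h + 15) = (h - 3)*(h + 3)*(h^2 - 4*h - 5) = (h - 3)*(h + 1)*(h + 3)*(h - 5)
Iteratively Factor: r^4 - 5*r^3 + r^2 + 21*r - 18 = (r - 1)*(r^3 - 4*r^2 - 3*r + 18) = (r - 3)*(r - 1)*(r^2 - r - 6) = (r - 3)*(r - 1)*(r + 2)*(r - 3)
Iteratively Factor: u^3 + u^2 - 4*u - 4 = (u + 1)*(u^2 - 4) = (u - 2)*(u + 1)*(u + 2)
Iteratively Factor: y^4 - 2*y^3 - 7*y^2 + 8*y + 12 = (y - 3)*(y^3 + y^2 - 4*y - 4) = (y - 3)*(y + 2)*(y^2 - y - 2) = (y - 3)*(y - 2)*(y + 2)*(y + 1)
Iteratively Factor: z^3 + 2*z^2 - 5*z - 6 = (z + 3)*(z^2 - z - 2) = (z + 1)*(z + 3)*(z - 2)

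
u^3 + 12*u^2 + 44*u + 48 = (u + 2)*(u + 4)*(u + 6)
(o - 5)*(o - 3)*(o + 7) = o^3 - o^2 - 41*o + 105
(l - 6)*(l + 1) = l^2 - 5*l - 6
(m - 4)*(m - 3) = m^2 - 7*m + 12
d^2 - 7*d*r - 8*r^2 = (d - 8*r)*(d + r)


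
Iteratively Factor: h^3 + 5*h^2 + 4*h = (h + 1)*(h^2 + 4*h) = (h + 1)*(h + 4)*(h)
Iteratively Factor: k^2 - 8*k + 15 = (k - 3)*(k - 5)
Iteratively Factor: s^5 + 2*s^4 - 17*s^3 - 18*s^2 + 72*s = (s + 4)*(s^4 - 2*s^3 - 9*s^2 + 18*s) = (s - 2)*(s + 4)*(s^3 - 9*s) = (s - 3)*(s - 2)*(s + 4)*(s^2 + 3*s) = s*(s - 3)*(s - 2)*(s + 4)*(s + 3)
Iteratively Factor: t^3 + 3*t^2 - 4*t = (t + 4)*(t^2 - t) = (t - 1)*(t + 4)*(t)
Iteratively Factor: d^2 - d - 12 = (d + 3)*(d - 4)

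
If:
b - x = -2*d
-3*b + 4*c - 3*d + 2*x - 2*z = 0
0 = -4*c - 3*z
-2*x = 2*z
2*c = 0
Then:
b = 0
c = 0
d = 0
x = 0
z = 0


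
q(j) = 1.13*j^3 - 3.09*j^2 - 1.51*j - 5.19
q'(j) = 3.39*j^2 - 6.18*j - 1.51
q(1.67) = -11.07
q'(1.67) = -2.38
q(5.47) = 79.04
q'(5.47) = 66.12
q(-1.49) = -13.54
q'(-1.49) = 15.22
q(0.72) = -7.46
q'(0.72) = -4.20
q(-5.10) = -227.76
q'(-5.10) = 118.18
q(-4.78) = -191.99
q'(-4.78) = 105.49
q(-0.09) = -5.08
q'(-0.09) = -0.93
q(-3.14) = -65.90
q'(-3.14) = 51.32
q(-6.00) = -351.45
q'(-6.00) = 157.61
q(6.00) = 118.59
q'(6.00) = 83.45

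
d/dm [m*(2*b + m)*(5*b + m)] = 10*b^2 + 14*b*m + 3*m^2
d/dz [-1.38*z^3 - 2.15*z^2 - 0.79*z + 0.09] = -4.14*z^2 - 4.3*z - 0.79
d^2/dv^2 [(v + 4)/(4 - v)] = -16/(v - 4)^3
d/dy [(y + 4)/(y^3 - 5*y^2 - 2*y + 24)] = (y^3 - 5*y^2 - 2*y + (y + 4)*(-3*y^2 + 10*y + 2) + 24)/(y^3 - 5*y^2 - 2*y + 24)^2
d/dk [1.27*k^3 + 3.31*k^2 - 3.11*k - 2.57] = 3.81*k^2 + 6.62*k - 3.11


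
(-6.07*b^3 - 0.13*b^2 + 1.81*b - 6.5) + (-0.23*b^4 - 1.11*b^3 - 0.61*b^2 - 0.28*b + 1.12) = -0.23*b^4 - 7.18*b^3 - 0.74*b^2 + 1.53*b - 5.38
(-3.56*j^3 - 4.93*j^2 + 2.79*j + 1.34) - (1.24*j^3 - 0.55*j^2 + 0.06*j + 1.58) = -4.8*j^3 - 4.38*j^2 + 2.73*j - 0.24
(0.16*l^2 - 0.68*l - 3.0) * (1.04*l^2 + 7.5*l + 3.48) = 0.1664*l^4 + 0.4928*l^3 - 7.6632*l^2 - 24.8664*l - 10.44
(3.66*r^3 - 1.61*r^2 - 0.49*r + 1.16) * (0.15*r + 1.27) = 0.549*r^4 + 4.4067*r^3 - 2.1182*r^2 - 0.4483*r + 1.4732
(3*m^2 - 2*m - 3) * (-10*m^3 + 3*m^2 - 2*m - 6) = -30*m^5 + 29*m^4 + 18*m^3 - 23*m^2 + 18*m + 18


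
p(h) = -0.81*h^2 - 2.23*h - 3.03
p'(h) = -1.62*h - 2.23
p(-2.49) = -2.50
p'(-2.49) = 1.80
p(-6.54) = -23.09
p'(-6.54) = 8.36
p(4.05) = -25.35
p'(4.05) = -8.79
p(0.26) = -3.66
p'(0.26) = -2.65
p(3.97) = -24.65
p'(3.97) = -8.66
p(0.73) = -5.09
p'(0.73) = -3.41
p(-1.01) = -1.60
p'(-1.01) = -0.59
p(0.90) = -5.69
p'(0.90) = -3.69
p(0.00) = -3.03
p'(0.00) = -2.23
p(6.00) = -45.57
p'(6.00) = -11.95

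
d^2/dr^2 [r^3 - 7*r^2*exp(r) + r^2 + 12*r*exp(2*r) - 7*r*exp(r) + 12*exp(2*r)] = -7*r^2*exp(r) + 48*r*exp(2*r) - 35*r*exp(r) + 6*r + 96*exp(2*r) - 28*exp(r) + 2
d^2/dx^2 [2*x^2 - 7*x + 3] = 4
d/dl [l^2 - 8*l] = 2*l - 8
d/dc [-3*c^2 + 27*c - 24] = 27 - 6*c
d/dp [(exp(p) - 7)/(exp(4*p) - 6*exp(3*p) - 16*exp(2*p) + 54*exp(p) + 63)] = (-3*exp(2*p) - 2*exp(p) + 9)*exp(p)/(exp(6*p) + 2*exp(5*p) - 17*exp(4*p) - 36*exp(3*p) + 63*exp(2*p) + 162*exp(p) + 81)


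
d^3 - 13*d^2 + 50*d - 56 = (d - 7)*(d - 4)*(d - 2)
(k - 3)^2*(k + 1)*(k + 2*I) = k^4 - 5*k^3 + 2*I*k^3 + 3*k^2 - 10*I*k^2 + 9*k + 6*I*k + 18*I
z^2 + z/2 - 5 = (z - 2)*(z + 5/2)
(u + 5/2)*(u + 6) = u^2 + 17*u/2 + 15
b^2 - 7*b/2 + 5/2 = (b - 5/2)*(b - 1)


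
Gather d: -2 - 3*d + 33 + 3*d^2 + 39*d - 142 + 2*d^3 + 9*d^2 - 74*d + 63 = 2*d^3 + 12*d^2 - 38*d - 48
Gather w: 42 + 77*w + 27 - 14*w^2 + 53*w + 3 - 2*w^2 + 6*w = -16*w^2 + 136*w + 72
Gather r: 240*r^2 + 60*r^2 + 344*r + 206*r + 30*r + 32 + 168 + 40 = 300*r^2 + 580*r + 240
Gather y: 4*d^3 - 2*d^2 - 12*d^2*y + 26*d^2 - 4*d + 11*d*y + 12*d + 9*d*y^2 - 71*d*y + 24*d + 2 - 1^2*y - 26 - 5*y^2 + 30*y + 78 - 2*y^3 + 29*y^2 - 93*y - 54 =4*d^3 + 24*d^2 + 32*d - 2*y^3 + y^2*(9*d + 24) + y*(-12*d^2 - 60*d - 64)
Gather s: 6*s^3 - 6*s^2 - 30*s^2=6*s^3 - 36*s^2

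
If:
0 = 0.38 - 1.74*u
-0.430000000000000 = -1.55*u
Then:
No Solution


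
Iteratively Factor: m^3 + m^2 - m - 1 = (m + 1)*(m^2 - 1) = (m - 1)*(m + 1)*(m + 1)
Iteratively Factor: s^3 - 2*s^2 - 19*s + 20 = (s + 4)*(s^2 - 6*s + 5) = (s - 1)*(s + 4)*(s - 5)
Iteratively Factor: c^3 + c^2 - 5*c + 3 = (c + 3)*(c^2 - 2*c + 1) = (c - 1)*(c + 3)*(c - 1)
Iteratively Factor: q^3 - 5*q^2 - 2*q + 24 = (q - 3)*(q^2 - 2*q - 8) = (q - 3)*(q + 2)*(q - 4)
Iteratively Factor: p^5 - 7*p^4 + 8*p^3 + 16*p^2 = (p + 1)*(p^4 - 8*p^3 + 16*p^2) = p*(p + 1)*(p^3 - 8*p^2 + 16*p) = p*(p - 4)*(p + 1)*(p^2 - 4*p) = p*(p - 4)^2*(p + 1)*(p)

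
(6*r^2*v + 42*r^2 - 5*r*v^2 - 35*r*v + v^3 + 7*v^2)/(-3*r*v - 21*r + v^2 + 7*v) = -2*r + v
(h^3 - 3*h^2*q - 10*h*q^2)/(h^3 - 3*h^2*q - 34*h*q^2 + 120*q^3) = h*(-h - 2*q)/(-h^2 - 2*h*q + 24*q^2)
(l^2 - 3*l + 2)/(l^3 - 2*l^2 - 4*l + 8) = (l - 1)/(l^2 - 4)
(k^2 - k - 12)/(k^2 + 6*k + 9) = (k - 4)/(k + 3)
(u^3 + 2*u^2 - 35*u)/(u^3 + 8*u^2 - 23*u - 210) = u/(u + 6)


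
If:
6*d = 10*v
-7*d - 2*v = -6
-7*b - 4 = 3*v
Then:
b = -218/287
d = 30/41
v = 18/41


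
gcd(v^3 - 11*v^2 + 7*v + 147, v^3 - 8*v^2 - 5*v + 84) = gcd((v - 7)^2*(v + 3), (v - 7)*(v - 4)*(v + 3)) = v^2 - 4*v - 21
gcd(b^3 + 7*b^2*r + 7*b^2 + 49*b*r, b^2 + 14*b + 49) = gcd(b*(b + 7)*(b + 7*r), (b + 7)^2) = b + 7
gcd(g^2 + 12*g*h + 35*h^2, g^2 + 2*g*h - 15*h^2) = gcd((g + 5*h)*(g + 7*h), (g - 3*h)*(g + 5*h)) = g + 5*h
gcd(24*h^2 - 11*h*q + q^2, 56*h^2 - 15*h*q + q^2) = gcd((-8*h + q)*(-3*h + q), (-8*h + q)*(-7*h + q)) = -8*h + q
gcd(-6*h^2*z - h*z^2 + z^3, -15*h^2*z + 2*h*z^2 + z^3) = -3*h*z + z^2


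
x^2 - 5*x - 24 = (x - 8)*(x + 3)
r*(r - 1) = r^2 - r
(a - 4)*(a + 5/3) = a^2 - 7*a/3 - 20/3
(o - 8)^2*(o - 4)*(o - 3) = o^4 - 23*o^3 + 188*o^2 - 640*o + 768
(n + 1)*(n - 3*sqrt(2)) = n^2 - 3*sqrt(2)*n + n - 3*sqrt(2)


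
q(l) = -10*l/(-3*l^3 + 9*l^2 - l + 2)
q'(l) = -10*l*(9*l^2 - 18*l + 1)/(-3*l^3 + 9*l^2 - l + 2)^2 - 10/(-3*l^3 + 9*l^2 - l + 2)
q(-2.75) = 0.20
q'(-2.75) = 0.10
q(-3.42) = 0.15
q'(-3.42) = 0.06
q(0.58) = -1.50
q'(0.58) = -0.10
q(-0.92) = 0.71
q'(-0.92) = 0.62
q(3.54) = 1.62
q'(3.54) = -3.26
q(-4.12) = 0.11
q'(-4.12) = 0.04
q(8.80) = 0.06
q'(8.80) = -0.02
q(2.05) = -1.72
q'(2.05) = -1.12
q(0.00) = 0.00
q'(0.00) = -5.00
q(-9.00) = 0.03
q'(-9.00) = 0.01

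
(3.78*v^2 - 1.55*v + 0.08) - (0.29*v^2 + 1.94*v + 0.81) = 3.49*v^2 - 3.49*v - 0.73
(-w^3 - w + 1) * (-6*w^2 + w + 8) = 6*w^5 - w^4 - 2*w^3 - 7*w^2 - 7*w + 8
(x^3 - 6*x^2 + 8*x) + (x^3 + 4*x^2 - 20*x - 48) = 2*x^3 - 2*x^2 - 12*x - 48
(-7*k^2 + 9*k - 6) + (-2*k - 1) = -7*k^2 + 7*k - 7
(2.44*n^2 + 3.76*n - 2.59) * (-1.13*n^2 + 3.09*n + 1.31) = -2.7572*n^4 + 3.2908*n^3 + 17.7415*n^2 - 3.0775*n - 3.3929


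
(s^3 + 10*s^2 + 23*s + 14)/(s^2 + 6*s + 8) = (s^2 + 8*s + 7)/(s + 4)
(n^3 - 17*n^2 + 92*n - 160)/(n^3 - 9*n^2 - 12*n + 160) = (n - 4)/(n + 4)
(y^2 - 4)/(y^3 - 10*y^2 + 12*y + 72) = (y - 2)/(y^2 - 12*y + 36)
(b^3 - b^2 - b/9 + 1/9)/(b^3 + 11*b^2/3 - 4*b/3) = (3*b^2 - 2*b - 1)/(3*b*(b + 4))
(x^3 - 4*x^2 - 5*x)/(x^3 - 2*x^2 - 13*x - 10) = x/(x + 2)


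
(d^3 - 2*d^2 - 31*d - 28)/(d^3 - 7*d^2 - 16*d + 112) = (d + 1)/(d - 4)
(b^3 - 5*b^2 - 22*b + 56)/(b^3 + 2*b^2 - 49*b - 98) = (b^2 + 2*b - 8)/(b^2 + 9*b + 14)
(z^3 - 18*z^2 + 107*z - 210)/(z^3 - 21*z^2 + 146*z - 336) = (z - 5)/(z - 8)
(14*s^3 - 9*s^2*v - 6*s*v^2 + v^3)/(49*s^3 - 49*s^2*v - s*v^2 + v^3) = (2*s + v)/(7*s + v)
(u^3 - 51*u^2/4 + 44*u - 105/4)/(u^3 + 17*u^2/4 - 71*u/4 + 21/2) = (u^2 - 12*u + 35)/(u^2 + 5*u - 14)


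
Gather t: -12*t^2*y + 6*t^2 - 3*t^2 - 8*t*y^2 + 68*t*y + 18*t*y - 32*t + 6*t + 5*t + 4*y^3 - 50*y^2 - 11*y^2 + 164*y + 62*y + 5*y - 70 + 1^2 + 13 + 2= t^2*(3 - 12*y) + t*(-8*y^2 + 86*y - 21) + 4*y^3 - 61*y^2 + 231*y - 54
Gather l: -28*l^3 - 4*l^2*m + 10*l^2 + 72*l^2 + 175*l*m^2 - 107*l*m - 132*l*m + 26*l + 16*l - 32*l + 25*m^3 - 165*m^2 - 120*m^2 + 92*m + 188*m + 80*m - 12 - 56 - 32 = -28*l^3 + l^2*(82 - 4*m) + l*(175*m^2 - 239*m + 10) + 25*m^3 - 285*m^2 + 360*m - 100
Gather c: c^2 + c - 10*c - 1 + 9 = c^2 - 9*c + 8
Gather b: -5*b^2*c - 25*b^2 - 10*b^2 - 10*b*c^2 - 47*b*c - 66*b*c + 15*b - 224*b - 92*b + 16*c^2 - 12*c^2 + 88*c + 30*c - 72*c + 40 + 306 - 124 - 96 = b^2*(-5*c - 35) + b*(-10*c^2 - 113*c - 301) + 4*c^2 + 46*c + 126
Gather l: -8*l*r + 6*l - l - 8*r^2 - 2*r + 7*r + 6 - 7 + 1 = l*(5 - 8*r) - 8*r^2 + 5*r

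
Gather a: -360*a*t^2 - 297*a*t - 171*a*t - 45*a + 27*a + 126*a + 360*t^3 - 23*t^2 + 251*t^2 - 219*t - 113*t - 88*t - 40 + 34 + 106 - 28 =a*(-360*t^2 - 468*t + 108) + 360*t^3 + 228*t^2 - 420*t + 72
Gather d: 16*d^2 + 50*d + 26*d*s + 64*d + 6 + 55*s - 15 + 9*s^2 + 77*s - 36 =16*d^2 + d*(26*s + 114) + 9*s^2 + 132*s - 45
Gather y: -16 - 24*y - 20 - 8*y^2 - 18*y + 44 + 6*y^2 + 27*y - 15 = -2*y^2 - 15*y - 7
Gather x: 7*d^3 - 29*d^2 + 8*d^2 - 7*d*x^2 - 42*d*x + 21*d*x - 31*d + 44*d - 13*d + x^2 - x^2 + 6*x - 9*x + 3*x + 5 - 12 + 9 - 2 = 7*d^3 - 21*d^2 - 7*d*x^2 - 21*d*x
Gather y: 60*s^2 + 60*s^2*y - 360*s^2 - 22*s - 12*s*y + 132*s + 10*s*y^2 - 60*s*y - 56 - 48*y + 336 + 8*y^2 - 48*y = -300*s^2 + 110*s + y^2*(10*s + 8) + y*(60*s^2 - 72*s - 96) + 280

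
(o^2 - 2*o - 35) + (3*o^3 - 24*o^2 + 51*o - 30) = 3*o^3 - 23*o^2 + 49*o - 65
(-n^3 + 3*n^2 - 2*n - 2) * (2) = -2*n^3 + 6*n^2 - 4*n - 4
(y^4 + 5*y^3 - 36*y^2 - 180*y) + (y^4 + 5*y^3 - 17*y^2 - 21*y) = 2*y^4 + 10*y^3 - 53*y^2 - 201*y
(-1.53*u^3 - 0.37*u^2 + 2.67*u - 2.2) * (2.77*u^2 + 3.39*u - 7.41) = -4.2381*u^5 - 6.2116*u^4 + 17.4789*u^3 + 5.699*u^2 - 27.2427*u + 16.302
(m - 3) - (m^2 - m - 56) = -m^2 + 2*m + 53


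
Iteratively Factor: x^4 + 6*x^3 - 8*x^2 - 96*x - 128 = (x + 2)*(x^3 + 4*x^2 - 16*x - 64) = (x - 4)*(x + 2)*(x^2 + 8*x + 16) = (x - 4)*(x + 2)*(x + 4)*(x + 4)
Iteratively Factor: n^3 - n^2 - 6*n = (n)*(n^2 - n - 6) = n*(n - 3)*(n + 2)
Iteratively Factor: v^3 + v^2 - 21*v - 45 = (v + 3)*(v^2 - 2*v - 15) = (v - 5)*(v + 3)*(v + 3)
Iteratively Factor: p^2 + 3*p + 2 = (p + 2)*(p + 1)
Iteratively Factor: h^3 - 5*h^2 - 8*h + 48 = (h - 4)*(h^2 - h - 12) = (h - 4)^2*(h + 3)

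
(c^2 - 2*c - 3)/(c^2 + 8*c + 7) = (c - 3)/(c + 7)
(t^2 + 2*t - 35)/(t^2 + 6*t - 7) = (t - 5)/(t - 1)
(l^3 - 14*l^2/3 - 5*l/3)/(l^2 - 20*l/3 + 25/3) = l*(3*l + 1)/(3*l - 5)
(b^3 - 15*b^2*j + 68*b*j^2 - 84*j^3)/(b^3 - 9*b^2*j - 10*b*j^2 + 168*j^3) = (b - 2*j)/(b + 4*j)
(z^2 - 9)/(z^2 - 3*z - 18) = (z - 3)/(z - 6)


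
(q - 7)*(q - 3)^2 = q^3 - 13*q^2 + 51*q - 63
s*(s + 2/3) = s^2 + 2*s/3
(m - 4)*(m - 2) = m^2 - 6*m + 8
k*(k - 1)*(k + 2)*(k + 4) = k^4 + 5*k^3 + 2*k^2 - 8*k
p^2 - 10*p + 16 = (p - 8)*(p - 2)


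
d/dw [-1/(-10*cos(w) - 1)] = 10*sin(w)/(10*cos(w) + 1)^2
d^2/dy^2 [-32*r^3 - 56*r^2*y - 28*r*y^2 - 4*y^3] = -56*r - 24*y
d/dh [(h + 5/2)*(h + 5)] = 2*h + 15/2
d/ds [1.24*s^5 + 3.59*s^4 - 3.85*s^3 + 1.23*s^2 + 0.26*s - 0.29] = 6.2*s^4 + 14.36*s^3 - 11.55*s^2 + 2.46*s + 0.26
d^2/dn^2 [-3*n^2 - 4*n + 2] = -6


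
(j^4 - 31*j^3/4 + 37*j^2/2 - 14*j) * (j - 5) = j^5 - 51*j^4/4 + 229*j^3/4 - 213*j^2/2 + 70*j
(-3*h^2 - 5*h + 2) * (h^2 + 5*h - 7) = -3*h^4 - 20*h^3 - 2*h^2 + 45*h - 14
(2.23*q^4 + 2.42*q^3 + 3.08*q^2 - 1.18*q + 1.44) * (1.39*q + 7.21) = 3.0997*q^5 + 19.4421*q^4 + 21.7294*q^3 + 20.5666*q^2 - 6.5062*q + 10.3824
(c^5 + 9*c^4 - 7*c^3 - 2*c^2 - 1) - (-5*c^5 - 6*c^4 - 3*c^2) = 6*c^5 + 15*c^4 - 7*c^3 + c^2 - 1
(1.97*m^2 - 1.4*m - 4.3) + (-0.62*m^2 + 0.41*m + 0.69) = 1.35*m^2 - 0.99*m - 3.61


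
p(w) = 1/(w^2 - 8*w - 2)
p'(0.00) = 2.00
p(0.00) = -0.50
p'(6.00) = -0.02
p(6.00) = -0.07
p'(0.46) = 0.24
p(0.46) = -0.18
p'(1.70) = 0.03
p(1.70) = -0.08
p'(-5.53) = 0.00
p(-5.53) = 0.01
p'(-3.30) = 0.01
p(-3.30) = 0.03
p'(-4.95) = 0.00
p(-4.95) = 0.02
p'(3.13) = 0.01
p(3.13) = -0.06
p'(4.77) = -0.01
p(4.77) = -0.06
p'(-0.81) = 0.36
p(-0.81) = 0.19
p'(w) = (8 - 2*w)/(w^2 - 8*w - 2)^2 = 2*(4 - w)/(-w^2 + 8*w + 2)^2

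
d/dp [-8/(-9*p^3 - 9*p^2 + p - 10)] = 8*(-27*p^2 - 18*p + 1)/(9*p^3 + 9*p^2 - p + 10)^2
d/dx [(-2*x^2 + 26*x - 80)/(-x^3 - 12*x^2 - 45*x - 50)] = 2*(-x^3 + 31*x^2 - 74*x - 490)/(x^5 + 19*x^4 + 139*x^3 + 485*x^2 + 800*x + 500)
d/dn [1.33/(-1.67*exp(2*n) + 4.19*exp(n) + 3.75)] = (4.4422*exp(n) - 5.5727)*exp(n)/(-1.67*exp(2*n) + 4.19*exp(n) + 3.75)^2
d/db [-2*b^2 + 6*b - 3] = 6 - 4*b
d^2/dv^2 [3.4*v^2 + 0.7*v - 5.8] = 6.80000000000000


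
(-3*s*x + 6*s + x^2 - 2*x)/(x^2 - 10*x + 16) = (-3*s + x)/(x - 8)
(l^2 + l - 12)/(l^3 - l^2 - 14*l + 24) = 1/(l - 2)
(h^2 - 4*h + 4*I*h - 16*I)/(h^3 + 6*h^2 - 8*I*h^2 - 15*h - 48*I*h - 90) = (h^2 + h*(-4 + 4*I) - 16*I)/(h^3 + h^2*(6 - 8*I) + h*(-15 - 48*I) - 90)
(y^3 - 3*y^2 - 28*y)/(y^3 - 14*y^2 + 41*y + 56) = y*(y + 4)/(y^2 - 7*y - 8)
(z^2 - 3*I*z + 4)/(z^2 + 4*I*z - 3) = (z - 4*I)/(z + 3*I)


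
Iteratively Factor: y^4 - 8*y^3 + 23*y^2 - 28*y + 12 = (y - 2)*(y^3 - 6*y^2 + 11*y - 6) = (y - 2)*(y - 1)*(y^2 - 5*y + 6) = (y - 2)^2*(y - 1)*(y - 3)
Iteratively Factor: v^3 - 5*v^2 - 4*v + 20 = (v - 2)*(v^2 - 3*v - 10) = (v - 5)*(v - 2)*(v + 2)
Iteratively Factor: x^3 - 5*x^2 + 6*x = (x - 3)*(x^2 - 2*x) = (x - 3)*(x - 2)*(x)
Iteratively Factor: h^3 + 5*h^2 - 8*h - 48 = (h - 3)*(h^2 + 8*h + 16) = (h - 3)*(h + 4)*(h + 4)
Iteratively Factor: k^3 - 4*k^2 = (k)*(k^2 - 4*k) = k^2*(k - 4)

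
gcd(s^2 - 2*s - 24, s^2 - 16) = s + 4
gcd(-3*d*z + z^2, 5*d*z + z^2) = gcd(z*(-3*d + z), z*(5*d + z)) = z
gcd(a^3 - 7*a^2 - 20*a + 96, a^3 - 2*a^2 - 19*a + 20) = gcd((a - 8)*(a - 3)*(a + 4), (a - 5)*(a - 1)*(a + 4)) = a + 4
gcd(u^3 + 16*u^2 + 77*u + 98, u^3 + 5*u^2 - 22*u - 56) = u^2 + 9*u + 14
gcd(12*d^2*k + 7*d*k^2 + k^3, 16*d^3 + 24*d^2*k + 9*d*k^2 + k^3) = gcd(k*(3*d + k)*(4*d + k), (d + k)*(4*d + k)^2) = 4*d + k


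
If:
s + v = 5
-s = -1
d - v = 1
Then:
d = 5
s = 1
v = 4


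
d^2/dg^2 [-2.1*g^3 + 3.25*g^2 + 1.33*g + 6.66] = 6.5 - 12.6*g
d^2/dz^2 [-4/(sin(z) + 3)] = 4*(sin(z)^2 - 3*sin(z) - 2)/(sin(z) + 3)^3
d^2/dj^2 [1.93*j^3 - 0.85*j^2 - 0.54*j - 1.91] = 11.58*j - 1.7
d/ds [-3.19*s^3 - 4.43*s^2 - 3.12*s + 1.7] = -9.57*s^2 - 8.86*s - 3.12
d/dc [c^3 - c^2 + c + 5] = 3*c^2 - 2*c + 1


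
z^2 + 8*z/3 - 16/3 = (z - 4/3)*(z + 4)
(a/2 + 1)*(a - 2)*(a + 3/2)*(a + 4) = a^4/2 + 11*a^3/4 + a^2 - 11*a - 12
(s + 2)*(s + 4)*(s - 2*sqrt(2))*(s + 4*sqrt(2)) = s^4 + 2*sqrt(2)*s^3 + 6*s^3 - 8*s^2 + 12*sqrt(2)*s^2 - 96*s + 16*sqrt(2)*s - 128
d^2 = d^2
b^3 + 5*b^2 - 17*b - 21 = (b - 3)*(b + 1)*(b + 7)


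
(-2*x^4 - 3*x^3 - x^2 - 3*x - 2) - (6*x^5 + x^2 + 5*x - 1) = -6*x^5 - 2*x^4 - 3*x^3 - 2*x^2 - 8*x - 1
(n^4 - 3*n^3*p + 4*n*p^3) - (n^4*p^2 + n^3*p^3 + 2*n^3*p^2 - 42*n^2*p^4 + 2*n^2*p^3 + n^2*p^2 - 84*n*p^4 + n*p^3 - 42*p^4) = -n^4*p^2 + n^4 - n^3*p^3 - 2*n^3*p^2 - 3*n^3*p + 42*n^2*p^4 - 2*n^2*p^3 - n^2*p^2 + 84*n*p^4 + 3*n*p^3 + 42*p^4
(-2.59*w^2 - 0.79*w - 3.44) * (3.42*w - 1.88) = -8.8578*w^3 + 2.1674*w^2 - 10.2796*w + 6.4672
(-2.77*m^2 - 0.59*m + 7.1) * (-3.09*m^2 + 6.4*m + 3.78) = 8.5593*m^4 - 15.9049*m^3 - 36.1856*m^2 + 43.2098*m + 26.838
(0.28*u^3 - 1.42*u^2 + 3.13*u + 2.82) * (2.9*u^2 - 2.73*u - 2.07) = 0.812*u^5 - 4.8824*u^4 + 12.374*u^3 + 2.5725*u^2 - 14.1777*u - 5.8374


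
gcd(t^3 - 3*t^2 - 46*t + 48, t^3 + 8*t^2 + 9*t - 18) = t^2 + 5*t - 6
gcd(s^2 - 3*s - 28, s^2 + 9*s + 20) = s + 4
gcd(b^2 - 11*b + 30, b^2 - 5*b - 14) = 1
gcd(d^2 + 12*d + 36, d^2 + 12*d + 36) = d^2 + 12*d + 36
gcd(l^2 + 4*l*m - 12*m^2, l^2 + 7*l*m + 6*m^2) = l + 6*m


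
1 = 1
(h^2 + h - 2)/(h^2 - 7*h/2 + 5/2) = 2*(h + 2)/(2*h - 5)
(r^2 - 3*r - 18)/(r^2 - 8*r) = (r^2 - 3*r - 18)/(r*(r - 8))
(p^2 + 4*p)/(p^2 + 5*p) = (p + 4)/(p + 5)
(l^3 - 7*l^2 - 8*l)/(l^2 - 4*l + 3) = l*(l^2 - 7*l - 8)/(l^2 - 4*l + 3)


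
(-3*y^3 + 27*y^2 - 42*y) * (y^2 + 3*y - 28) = -3*y^5 + 18*y^4 + 123*y^3 - 882*y^2 + 1176*y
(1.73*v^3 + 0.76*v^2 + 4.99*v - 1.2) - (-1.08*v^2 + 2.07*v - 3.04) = 1.73*v^3 + 1.84*v^2 + 2.92*v + 1.84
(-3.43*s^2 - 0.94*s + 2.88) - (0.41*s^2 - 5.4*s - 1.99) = -3.84*s^2 + 4.46*s + 4.87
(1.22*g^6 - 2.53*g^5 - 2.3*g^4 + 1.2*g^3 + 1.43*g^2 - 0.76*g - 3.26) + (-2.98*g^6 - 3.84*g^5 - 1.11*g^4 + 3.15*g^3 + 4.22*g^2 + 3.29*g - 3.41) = -1.76*g^6 - 6.37*g^5 - 3.41*g^4 + 4.35*g^3 + 5.65*g^2 + 2.53*g - 6.67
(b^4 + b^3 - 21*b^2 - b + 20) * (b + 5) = b^5 + 6*b^4 - 16*b^3 - 106*b^2 + 15*b + 100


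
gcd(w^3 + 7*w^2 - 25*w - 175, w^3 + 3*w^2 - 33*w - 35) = w^2 + 2*w - 35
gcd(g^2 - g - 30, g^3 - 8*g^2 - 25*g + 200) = g + 5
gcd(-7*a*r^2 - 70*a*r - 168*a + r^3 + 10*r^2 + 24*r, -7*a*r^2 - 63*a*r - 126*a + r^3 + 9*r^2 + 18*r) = -7*a*r - 42*a + r^2 + 6*r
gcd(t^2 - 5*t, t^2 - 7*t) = t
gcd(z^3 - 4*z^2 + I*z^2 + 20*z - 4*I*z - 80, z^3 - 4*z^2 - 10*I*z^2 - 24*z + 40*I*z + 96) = z^2 + z*(-4 - 4*I) + 16*I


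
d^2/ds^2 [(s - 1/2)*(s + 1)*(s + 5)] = 6*s + 11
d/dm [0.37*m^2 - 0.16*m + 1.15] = 0.74*m - 0.16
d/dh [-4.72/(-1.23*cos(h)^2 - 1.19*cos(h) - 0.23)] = (11.6112*cos(h) + 5.6168)*sin(h)/(1.23*cos(h)^2 + 1.19*cos(h) + 0.23)^2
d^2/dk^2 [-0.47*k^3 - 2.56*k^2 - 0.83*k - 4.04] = -2.82*k - 5.12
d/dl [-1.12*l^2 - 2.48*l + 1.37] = -2.24*l - 2.48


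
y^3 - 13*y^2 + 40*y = y*(y - 8)*(y - 5)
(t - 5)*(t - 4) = t^2 - 9*t + 20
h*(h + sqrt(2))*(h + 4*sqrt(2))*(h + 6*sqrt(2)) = h^4 + 11*sqrt(2)*h^3 + 68*h^2 + 48*sqrt(2)*h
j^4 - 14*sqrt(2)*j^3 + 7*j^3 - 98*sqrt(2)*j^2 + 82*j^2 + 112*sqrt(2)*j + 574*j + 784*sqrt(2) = (j + 7)*(j - 8*sqrt(2))*(j - 7*sqrt(2))*(j + sqrt(2))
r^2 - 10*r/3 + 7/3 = (r - 7/3)*(r - 1)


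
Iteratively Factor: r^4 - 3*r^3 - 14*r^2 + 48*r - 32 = (r - 1)*(r^3 - 2*r^2 - 16*r + 32) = (r - 4)*(r - 1)*(r^2 + 2*r - 8) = (r - 4)*(r - 1)*(r + 4)*(r - 2)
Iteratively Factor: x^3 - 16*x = (x - 4)*(x^2 + 4*x) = x*(x - 4)*(x + 4)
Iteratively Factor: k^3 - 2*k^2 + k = (k - 1)*(k^2 - k) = (k - 1)^2*(k)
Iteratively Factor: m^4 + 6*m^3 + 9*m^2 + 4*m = (m + 1)*(m^3 + 5*m^2 + 4*m) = (m + 1)^2*(m^2 + 4*m) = (m + 1)^2*(m + 4)*(m)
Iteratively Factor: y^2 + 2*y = (y)*(y + 2)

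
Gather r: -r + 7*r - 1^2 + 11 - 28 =6*r - 18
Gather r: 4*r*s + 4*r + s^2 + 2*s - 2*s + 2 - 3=r*(4*s + 4) + s^2 - 1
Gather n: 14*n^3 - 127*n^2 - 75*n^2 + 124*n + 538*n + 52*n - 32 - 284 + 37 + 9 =14*n^3 - 202*n^2 + 714*n - 270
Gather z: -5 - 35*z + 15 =10 - 35*z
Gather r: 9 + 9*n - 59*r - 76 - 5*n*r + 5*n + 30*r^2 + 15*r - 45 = 14*n + 30*r^2 + r*(-5*n - 44) - 112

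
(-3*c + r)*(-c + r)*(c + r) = 3*c^3 - c^2*r - 3*c*r^2 + r^3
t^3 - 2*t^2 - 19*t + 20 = (t - 5)*(t - 1)*(t + 4)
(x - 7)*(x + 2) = x^2 - 5*x - 14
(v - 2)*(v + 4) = v^2 + 2*v - 8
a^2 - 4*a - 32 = (a - 8)*(a + 4)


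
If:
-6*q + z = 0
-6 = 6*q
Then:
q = -1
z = -6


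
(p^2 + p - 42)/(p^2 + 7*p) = (p - 6)/p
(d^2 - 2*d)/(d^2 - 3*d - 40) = d*(2 - d)/(-d^2 + 3*d + 40)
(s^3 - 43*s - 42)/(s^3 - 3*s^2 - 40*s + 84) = (s + 1)/(s - 2)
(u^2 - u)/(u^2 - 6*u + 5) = u/(u - 5)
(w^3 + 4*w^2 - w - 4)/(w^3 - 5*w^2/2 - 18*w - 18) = 2*(-w^3 - 4*w^2 + w + 4)/(-2*w^3 + 5*w^2 + 36*w + 36)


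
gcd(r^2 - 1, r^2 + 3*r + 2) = r + 1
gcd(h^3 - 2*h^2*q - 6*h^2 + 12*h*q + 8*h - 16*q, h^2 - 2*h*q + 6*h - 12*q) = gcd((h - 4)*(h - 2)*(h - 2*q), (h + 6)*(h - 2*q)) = -h + 2*q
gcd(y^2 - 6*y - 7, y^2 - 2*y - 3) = y + 1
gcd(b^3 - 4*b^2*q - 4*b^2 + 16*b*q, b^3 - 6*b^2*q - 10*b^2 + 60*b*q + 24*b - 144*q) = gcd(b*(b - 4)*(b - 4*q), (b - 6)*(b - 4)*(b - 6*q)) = b - 4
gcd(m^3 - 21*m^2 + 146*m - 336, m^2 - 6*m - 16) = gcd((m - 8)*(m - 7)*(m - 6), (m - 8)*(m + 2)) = m - 8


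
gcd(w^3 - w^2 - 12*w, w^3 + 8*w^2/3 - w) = w^2 + 3*w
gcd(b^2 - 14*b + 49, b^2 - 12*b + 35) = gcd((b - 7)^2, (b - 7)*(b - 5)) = b - 7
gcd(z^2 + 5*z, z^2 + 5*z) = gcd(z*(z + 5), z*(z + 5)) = z^2 + 5*z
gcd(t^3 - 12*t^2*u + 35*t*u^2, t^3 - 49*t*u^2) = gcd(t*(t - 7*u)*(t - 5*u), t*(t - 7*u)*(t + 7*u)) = t^2 - 7*t*u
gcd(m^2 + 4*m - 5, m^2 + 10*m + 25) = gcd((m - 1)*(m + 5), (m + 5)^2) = m + 5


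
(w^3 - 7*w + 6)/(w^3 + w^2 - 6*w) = (w - 1)/w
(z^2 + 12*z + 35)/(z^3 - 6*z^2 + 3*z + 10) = (z^2 + 12*z + 35)/(z^3 - 6*z^2 + 3*z + 10)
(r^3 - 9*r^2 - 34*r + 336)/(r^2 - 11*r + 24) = (r^2 - r - 42)/(r - 3)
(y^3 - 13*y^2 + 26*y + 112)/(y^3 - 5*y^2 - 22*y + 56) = (y^2 - 6*y - 16)/(y^2 + 2*y - 8)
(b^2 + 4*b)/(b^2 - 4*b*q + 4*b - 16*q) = b/(b - 4*q)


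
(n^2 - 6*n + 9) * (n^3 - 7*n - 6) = n^5 - 6*n^4 + 2*n^3 + 36*n^2 - 27*n - 54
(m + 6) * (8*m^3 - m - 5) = 8*m^4 + 48*m^3 - m^2 - 11*m - 30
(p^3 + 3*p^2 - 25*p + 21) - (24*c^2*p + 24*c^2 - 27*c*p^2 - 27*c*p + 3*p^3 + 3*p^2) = -24*c^2*p - 24*c^2 + 27*c*p^2 + 27*c*p - 2*p^3 - 25*p + 21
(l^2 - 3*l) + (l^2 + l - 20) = 2*l^2 - 2*l - 20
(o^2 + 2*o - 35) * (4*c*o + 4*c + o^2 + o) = 4*c*o^3 + 12*c*o^2 - 132*c*o - 140*c + o^4 + 3*o^3 - 33*o^2 - 35*o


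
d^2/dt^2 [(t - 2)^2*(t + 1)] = 6*t - 6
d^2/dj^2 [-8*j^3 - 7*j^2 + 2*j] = -48*j - 14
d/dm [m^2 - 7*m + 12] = 2*m - 7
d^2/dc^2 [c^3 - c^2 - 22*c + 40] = 6*c - 2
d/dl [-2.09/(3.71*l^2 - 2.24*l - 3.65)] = (15.5078*l - 4.6816)/(-3.71*l^2 + 2.24*l + 3.65)^2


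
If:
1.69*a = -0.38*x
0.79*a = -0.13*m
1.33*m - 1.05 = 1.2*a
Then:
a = -0.11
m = 0.69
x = 0.50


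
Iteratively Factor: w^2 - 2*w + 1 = (w - 1)*(w - 1)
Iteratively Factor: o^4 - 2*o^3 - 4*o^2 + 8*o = (o - 2)*(o^3 - 4*o) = (o - 2)^2*(o^2 + 2*o) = o*(o - 2)^2*(o + 2)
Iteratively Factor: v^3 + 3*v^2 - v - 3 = (v + 1)*(v^2 + 2*v - 3) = (v + 1)*(v + 3)*(v - 1)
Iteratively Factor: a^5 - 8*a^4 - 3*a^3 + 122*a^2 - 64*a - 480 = (a - 4)*(a^4 - 4*a^3 - 19*a^2 + 46*a + 120) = (a - 4)*(a + 3)*(a^3 - 7*a^2 + 2*a + 40) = (a - 4)*(a + 2)*(a + 3)*(a^2 - 9*a + 20) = (a - 5)*(a - 4)*(a + 2)*(a + 3)*(a - 4)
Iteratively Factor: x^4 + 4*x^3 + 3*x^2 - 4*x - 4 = (x + 1)*(x^3 + 3*x^2 - 4) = (x - 1)*(x + 1)*(x^2 + 4*x + 4) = (x - 1)*(x + 1)*(x + 2)*(x + 2)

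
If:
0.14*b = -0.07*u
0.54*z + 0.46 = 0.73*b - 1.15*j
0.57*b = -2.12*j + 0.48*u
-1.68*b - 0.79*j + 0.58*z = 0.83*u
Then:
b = 0.22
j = -0.16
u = -0.44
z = -0.21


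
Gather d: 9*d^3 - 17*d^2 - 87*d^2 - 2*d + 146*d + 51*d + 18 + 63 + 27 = 9*d^3 - 104*d^2 + 195*d + 108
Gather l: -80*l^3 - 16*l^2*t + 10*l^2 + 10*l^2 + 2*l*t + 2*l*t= -80*l^3 + l^2*(20 - 16*t) + 4*l*t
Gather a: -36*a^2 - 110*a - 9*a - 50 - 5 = -36*a^2 - 119*a - 55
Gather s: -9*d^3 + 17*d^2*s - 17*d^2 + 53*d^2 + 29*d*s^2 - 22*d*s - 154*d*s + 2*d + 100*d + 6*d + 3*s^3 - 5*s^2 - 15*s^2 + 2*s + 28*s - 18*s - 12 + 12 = -9*d^3 + 36*d^2 + 108*d + 3*s^3 + s^2*(29*d - 20) + s*(17*d^2 - 176*d + 12)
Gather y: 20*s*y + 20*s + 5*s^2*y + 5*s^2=5*s^2 + 20*s + y*(5*s^2 + 20*s)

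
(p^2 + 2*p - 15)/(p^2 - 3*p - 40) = (p - 3)/(p - 8)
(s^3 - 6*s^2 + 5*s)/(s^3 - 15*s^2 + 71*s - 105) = s*(s - 1)/(s^2 - 10*s + 21)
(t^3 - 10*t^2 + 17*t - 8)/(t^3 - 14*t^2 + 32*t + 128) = (t^2 - 2*t + 1)/(t^2 - 6*t - 16)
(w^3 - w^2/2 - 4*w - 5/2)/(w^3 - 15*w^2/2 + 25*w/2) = (w^2 + 2*w + 1)/(w*(w - 5))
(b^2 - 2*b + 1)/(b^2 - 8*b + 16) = (b^2 - 2*b + 1)/(b^2 - 8*b + 16)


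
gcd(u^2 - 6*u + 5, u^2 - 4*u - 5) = u - 5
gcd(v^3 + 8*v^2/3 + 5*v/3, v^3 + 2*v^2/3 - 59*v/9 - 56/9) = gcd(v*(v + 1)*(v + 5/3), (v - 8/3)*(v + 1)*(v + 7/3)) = v + 1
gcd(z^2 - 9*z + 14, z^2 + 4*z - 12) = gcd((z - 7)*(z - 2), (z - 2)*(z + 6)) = z - 2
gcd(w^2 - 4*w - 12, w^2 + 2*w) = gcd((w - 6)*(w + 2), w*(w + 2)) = w + 2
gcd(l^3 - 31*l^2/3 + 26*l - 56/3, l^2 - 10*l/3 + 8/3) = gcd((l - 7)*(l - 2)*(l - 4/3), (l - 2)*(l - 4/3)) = l^2 - 10*l/3 + 8/3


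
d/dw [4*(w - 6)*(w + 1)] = 8*w - 20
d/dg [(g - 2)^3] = 3*(g - 2)^2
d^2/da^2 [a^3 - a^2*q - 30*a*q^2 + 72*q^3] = 6*a - 2*q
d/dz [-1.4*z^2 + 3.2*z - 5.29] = 3.2 - 2.8*z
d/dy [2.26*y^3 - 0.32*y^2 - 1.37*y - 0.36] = 6.78*y^2 - 0.64*y - 1.37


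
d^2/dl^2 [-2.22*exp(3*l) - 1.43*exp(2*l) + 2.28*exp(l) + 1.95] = (-19.98*exp(2*l) - 5.72*exp(l) + 2.28)*exp(l)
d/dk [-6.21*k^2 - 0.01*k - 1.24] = -12.42*k - 0.01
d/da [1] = 0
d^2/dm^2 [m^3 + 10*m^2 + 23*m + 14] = 6*m + 20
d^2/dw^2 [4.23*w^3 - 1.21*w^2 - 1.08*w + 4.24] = 25.38*w - 2.42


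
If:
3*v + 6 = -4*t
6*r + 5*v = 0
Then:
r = -5*v/6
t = -3*v/4 - 3/2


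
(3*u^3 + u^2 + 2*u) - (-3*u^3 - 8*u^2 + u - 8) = 6*u^3 + 9*u^2 + u + 8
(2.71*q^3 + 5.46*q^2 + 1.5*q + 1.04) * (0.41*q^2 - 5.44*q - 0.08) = 1.1111*q^5 - 12.5038*q^4 - 29.3042*q^3 - 8.1704*q^2 - 5.7776*q - 0.0832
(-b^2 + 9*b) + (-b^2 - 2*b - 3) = -2*b^2 + 7*b - 3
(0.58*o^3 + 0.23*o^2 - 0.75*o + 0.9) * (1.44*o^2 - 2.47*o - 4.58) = 0.8352*o^5 - 1.1014*o^4 - 4.3045*o^3 + 2.0951*o^2 + 1.212*o - 4.122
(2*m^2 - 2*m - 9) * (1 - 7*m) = -14*m^3 + 16*m^2 + 61*m - 9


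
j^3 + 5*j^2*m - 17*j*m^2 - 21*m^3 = (j - 3*m)*(j + m)*(j + 7*m)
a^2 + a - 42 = (a - 6)*(a + 7)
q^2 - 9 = (q - 3)*(q + 3)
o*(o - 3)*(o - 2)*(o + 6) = o^4 + o^3 - 24*o^2 + 36*o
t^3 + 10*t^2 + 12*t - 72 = (t - 2)*(t + 6)^2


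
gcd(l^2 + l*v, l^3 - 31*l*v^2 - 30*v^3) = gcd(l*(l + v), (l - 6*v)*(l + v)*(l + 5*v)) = l + v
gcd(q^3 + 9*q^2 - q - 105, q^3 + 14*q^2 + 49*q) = q + 7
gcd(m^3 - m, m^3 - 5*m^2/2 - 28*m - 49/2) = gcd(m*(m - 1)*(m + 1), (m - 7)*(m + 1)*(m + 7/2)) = m + 1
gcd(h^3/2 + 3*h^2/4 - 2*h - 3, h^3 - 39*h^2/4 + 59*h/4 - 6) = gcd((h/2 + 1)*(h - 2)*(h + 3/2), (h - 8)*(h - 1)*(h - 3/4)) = 1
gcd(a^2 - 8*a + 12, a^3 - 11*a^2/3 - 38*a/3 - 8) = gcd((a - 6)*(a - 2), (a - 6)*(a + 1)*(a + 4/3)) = a - 6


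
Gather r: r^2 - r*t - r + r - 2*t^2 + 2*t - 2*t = r^2 - r*t - 2*t^2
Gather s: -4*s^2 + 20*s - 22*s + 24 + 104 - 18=-4*s^2 - 2*s + 110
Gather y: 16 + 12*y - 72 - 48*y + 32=-36*y - 24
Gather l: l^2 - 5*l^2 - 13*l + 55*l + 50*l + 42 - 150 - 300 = -4*l^2 + 92*l - 408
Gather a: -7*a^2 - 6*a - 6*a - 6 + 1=-7*a^2 - 12*a - 5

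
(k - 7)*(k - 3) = k^2 - 10*k + 21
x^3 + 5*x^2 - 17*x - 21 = (x - 3)*(x + 1)*(x + 7)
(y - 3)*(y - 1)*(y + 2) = y^3 - 2*y^2 - 5*y + 6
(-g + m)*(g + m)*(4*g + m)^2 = -16*g^4 - 8*g^3*m + 15*g^2*m^2 + 8*g*m^3 + m^4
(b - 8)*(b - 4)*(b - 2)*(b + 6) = b^4 - 8*b^3 - 28*b^2 + 272*b - 384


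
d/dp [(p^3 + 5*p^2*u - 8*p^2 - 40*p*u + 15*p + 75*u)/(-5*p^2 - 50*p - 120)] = (-p^4 - 20*p^3 - 90*p^2*u + 23*p^2 - 90*p*u + 384*p + 1710*u - 360)/(5*(p^4 + 20*p^3 + 148*p^2 + 480*p + 576))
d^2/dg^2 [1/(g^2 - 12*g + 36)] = 6/(g^4 - 24*g^3 + 216*g^2 - 864*g + 1296)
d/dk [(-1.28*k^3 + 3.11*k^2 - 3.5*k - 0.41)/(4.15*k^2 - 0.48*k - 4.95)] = (-5.312*k^4 + 1.2288*k^3 + 32.0402*k^2 - 27.386*k + 17.1282)/(17.2225*k^4 - 3.984*k^3 - 40.8546*k^2 + 4.752*k + 24.5025)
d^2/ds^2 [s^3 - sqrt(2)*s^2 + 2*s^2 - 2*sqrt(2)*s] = 6*s - 2*sqrt(2) + 4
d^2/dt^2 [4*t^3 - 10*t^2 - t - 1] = 24*t - 20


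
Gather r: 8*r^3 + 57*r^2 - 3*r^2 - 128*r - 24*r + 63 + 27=8*r^3 + 54*r^2 - 152*r + 90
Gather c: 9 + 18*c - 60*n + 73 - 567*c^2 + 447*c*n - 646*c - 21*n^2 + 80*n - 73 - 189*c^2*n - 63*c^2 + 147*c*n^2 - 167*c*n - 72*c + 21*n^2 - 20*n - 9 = c^2*(-189*n - 630) + c*(147*n^2 + 280*n - 700)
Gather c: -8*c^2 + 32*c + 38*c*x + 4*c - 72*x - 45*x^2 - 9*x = -8*c^2 + c*(38*x + 36) - 45*x^2 - 81*x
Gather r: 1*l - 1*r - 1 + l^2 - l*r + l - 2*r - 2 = l^2 + 2*l + r*(-l - 3) - 3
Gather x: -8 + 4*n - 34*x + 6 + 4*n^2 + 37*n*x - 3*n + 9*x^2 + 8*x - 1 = 4*n^2 + n + 9*x^2 + x*(37*n - 26) - 3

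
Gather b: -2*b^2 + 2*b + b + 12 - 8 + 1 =-2*b^2 + 3*b + 5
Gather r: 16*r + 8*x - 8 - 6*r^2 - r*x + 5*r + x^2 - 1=-6*r^2 + r*(21 - x) + x^2 + 8*x - 9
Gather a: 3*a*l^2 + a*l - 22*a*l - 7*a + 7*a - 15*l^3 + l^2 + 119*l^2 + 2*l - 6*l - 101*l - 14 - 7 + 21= a*(3*l^2 - 21*l) - 15*l^3 + 120*l^2 - 105*l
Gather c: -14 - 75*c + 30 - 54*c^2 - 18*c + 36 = -54*c^2 - 93*c + 52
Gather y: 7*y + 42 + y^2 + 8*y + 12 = y^2 + 15*y + 54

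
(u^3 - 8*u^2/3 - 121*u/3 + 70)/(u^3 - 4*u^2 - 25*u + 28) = (u^2 + 13*u/3 - 10)/(u^2 + 3*u - 4)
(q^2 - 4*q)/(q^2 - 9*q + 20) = q/(q - 5)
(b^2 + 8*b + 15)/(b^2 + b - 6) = (b + 5)/(b - 2)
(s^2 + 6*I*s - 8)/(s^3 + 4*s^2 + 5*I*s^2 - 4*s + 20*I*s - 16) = (s + 2*I)/(s^2 + s*(4 + I) + 4*I)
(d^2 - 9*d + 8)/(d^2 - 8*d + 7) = (d - 8)/(d - 7)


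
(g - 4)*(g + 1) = g^2 - 3*g - 4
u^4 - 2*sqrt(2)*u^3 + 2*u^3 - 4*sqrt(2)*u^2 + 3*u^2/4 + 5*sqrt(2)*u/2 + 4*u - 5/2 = (u - 1/2)*(u + 5/2)*(u - sqrt(2))^2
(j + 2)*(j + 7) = j^2 + 9*j + 14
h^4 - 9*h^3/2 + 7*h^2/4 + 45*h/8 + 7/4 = (h - 7/2)*(h - 2)*(h + 1/2)^2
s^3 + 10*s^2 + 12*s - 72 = (s - 2)*(s + 6)^2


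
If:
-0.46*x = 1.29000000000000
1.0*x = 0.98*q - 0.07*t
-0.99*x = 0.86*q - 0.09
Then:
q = 3.33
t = 86.72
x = -2.80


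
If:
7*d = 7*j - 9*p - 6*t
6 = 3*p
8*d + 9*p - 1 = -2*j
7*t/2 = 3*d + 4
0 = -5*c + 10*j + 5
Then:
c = 228/281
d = -1181/562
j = -53/562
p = 2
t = -185/281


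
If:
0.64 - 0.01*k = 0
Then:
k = 64.00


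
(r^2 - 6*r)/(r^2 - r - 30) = r/(r + 5)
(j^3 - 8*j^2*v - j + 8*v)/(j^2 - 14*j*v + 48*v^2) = (1 - j^2)/(-j + 6*v)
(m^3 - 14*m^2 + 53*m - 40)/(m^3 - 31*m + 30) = (m - 8)/(m + 6)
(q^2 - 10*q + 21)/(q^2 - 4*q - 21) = (q - 3)/(q + 3)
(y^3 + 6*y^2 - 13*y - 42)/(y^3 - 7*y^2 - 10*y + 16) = (y^2 + 4*y - 21)/(y^2 - 9*y + 8)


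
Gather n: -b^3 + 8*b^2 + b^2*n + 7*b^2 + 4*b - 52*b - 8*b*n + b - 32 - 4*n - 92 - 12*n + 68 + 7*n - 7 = -b^3 + 15*b^2 - 47*b + n*(b^2 - 8*b - 9) - 63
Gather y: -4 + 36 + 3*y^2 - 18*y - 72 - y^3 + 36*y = -y^3 + 3*y^2 + 18*y - 40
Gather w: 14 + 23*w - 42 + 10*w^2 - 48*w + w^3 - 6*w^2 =w^3 + 4*w^2 - 25*w - 28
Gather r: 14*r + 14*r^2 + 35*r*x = 14*r^2 + r*(35*x + 14)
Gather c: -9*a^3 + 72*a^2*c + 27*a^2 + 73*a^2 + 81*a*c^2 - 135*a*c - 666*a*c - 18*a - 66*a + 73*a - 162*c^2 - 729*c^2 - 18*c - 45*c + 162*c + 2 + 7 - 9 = -9*a^3 + 100*a^2 - 11*a + c^2*(81*a - 891) + c*(72*a^2 - 801*a + 99)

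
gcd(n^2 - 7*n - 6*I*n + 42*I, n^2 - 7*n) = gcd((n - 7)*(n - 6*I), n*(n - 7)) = n - 7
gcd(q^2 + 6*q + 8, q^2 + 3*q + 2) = q + 2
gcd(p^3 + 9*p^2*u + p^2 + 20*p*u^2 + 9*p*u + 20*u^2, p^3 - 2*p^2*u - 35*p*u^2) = p + 5*u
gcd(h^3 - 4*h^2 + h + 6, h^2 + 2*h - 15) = h - 3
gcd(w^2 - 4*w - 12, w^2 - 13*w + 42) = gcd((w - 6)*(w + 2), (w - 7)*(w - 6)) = w - 6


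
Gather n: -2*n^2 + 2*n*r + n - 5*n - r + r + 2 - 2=-2*n^2 + n*(2*r - 4)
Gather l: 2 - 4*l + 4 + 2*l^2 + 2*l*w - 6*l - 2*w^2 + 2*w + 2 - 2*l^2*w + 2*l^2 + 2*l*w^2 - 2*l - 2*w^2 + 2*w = l^2*(4 - 2*w) + l*(2*w^2 + 2*w - 12) - 4*w^2 + 4*w + 8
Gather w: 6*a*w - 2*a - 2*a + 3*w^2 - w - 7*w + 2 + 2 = -4*a + 3*w^2 + w*(6*a - 8) + 4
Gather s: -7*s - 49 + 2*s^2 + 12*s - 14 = 2*s^2 + 5*s - 63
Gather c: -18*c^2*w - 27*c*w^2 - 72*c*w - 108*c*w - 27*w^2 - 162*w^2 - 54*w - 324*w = -18*c^2*w + c*(-27*w^2 - 180*w) - 189*w^2 - 378*w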